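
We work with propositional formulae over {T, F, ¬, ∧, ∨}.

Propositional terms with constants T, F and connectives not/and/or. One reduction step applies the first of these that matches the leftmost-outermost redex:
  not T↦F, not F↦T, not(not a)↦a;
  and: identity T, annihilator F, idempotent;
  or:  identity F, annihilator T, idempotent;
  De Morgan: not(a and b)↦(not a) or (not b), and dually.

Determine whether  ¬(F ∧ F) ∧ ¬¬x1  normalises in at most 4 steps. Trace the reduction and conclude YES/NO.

Answer: NO — after 4 steps the term is ¬¬x1, not yet normal

Working:
  start: ¬(F ∧ F) ∧ ¬¬x1
  →1  (¬F ∨ ¬F) ∧ ¬¬x1
  →2  ¬F ∧ ¬¬x1
  →3  T ∧ ¬¬x1
  →4  ¬¬x1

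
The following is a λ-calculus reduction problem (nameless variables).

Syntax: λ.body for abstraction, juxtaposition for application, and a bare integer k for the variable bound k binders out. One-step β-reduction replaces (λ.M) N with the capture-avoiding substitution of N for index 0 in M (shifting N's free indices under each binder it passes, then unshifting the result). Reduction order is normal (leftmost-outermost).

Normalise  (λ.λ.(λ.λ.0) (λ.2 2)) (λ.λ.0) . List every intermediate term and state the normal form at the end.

  start: (λ.λ.(λ.λ.0) (λ.2 2)) (λ.λ.0)
  →1  λ.(λ.λ.0) (λ.(λ.λ.0) (λ.λ.0))
  →2  λ.λ.0

Answer: normal form = λ.λ.0  (in 2 steps)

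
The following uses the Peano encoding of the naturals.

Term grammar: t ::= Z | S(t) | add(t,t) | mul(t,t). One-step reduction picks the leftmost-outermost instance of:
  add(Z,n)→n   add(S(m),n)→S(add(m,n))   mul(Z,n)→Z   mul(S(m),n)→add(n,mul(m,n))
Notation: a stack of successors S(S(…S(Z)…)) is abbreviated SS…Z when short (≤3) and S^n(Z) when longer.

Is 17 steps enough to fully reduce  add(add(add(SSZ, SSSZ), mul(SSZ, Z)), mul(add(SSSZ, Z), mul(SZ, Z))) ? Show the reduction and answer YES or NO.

Answer: NO — after 17 steps the term is S(S(S(S(S(add(add(Z, mul(Z, Z)), mul(add(SSSZ, Z), mul(SZ, Z)))))))), not yet normal

Reduction:
  start: add(add(add(SSZ, SSSZ), mul(SSZ, Z)), mul(add(SSSZ, Z), mul(SZ, Z)))
  →1  add(add(S(add(SZ, SSSZ)), mul(SSZ, Z)), mul(add(SSSZ, Z), mul(SZ, Z)))
  →2  add(S(add(add(SZ, SSSZ), mul(SSZ, Z))), mul(add(SSSZ, Z), mul(SZ, Z)))
  →3  S(add(add(add(SZ, SSSZ), mul(SSZ, Z)), mul(add(SSSZ, Z), mul(SZ, Z))))
  →4  S(add(add(S(add(Z, SSSZ)), mul(SSZ, Z)), mul(add(SSSZ, Z), mul(SZ, Z))))
  →5  S(add(S(add(add(Z, SSSZ), mul(SSZ, Z))), mul(add(SSSZ, Z), mul(SZ, Z))))
  →6  S(S(add(add(add(Z, SSSZ), mul(SSZ, Z)), mul(add(SSSZ, Z), mul(SZ, Z)))))
  →7  S(S(add(add(SSSZ, mul(SSZ, Z)), mul(add(SSSZ, Z), mul(SZ, Z)))))
  →8  S(S(add(S(add(SSZ, mul(SSZ, Z))), mul(add(SSSZ, Z), mul(SZ, Z)))))
  →9  S(S(S(add(add(SSZ, mul(SSZ, Z)), mul(add(SSSZ, Z), mul(SZ, Z))))))
  →10  S(S(S(add(S(add(SZ, mul(SSZ, Z))), mul(add(SSSZ, Z), mul(SZ, Z))))))
  →11  S(S(S(S(add(add(SZ, mul(SSZ, Z)), mul(add(SSSZ, Z), mul(SZ, Z)))))))
  →12  S(S(S(S(add(S(add(Z, mul(SSZ, Z))), mul(add(SSSZ, Z), mul(SZ, Z)))))))
  →13  S(S(S(S(S(add(add(Z, mul(SSZ, Z)), mul(add(SSSZ, Z), mul(SZ, Z))))))))
  →14  S(S(S(S(S(add(mul(SSZ, Z), mul(add(SSSZ, Z), mul(SZ, Z))))))))
  →15  S(S(S(S(S(add(add(Z, mul(SZ, Z)), mul(add(SSSZ, Z), mul(SZ, Z))))))))
  →16  S(S(S(S(S(add(mul(SZ, Z), mul(add(SSSZ, Z), mul(SZ, Z))))))))
  →17  S(S(S(S(S(add(add(Z, mul(Z, Z)), mul(add(SSSZ, Z), mul(SZ, Z))))))))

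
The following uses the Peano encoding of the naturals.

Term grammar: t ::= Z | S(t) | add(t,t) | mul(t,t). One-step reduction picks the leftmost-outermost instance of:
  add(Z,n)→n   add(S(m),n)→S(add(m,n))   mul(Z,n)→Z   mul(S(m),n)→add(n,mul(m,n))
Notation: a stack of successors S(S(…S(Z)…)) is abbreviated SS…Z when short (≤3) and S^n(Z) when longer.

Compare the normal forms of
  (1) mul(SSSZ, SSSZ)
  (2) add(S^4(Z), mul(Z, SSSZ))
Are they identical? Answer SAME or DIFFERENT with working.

Term A:
  start: mul(SSSZ, SSSZ)
  step 1: add(SSSZ, mul(SSZ, SSSZ))
  step 2: S(add(SSZ, mul(SSZ, SSSZ)))
  step 3: S(S(add(SZ, mul(SSZ, SSSZ))))
  step 4: S(S(S(add(Z, mul(SSZ, SSSZ)))))
  step 5: S(S(S(mul(SSZ, SSSZ))))
  step 6: S(S(S(add(SSSZ, mul(SZ, SSSZ)))))
  step 7: S(S(S(S(add(SSZ, mul(SZ, SSSZ))))))
  step 8: S(S(S(S(S(add(SZ, mul(SZ, SSSZ)))))))
  step 9: S(S(S(S(S(S(add(Z, mul(SZ, SSSZ))))))))
  step 10: S(S(S(S(S(S(mul(SZ, SSSZ)))))))
  step 11: S(S(S(S(S(S(add(SSSZ, mul(Z, SSSZ))))))))
  step 12: S(S(S(S(S(S(S(add(SSZ, mul(Z, SSSZ)))))))))
  step 13: S(S(S(S(S(S(S(S(add(SZ, mul(Z, SSSZ))))))))))
  step 14: S(S(S(S(S(S(S(S(S(add(Z, mul(Z, SSSZ)))))))))))
  step 15: S(S(S(S(S(S(S(S(S(mul(Z, SSSZ))))))))))
  step 16: S^9(Z)

Term B:
  start: add(S^4(Z), mul(Z, SSSZ))
  step 1: S(add(SSSZ, mul(Z, SSSZ)))
  step 2: S(S(add(SSZ, mul(Z, SSSZ))))
  step 3: S(S(S(add(SZ, mul(Z, SSSZ)))))
  step 4: S(S(S(S(add(Z, mul(Z, SSSZ))))))
  step 5: S(S(S(S(mul(Z, SSSZ)))))
  step 6: S^4(Z)

Answer: DIFFERENT — A ⇓ S^9(Z), B ⇓ S^4(Z)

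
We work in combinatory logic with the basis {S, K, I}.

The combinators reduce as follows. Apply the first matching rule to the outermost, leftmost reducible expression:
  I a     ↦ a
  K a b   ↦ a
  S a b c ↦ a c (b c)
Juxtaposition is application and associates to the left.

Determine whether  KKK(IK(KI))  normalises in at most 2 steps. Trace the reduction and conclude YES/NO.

  start: KKK(IK(KI))
  step 1: K(IK(KI))
  step 2: K(K(KI))

Answer: YES — reaches normal form K(K(KI)) in 2 ≤ 2 steps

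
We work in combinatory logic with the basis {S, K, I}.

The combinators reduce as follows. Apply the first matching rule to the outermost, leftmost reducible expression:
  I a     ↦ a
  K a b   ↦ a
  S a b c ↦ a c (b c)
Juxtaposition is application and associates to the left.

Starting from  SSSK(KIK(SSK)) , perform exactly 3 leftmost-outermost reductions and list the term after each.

  start: SSSK(KIK(SSK))
  step 1: SK(SK)(KIK(SSK))
  step 2: K(KIK(SSK))(SK(KIK(SSK)))
  step 3: KIK(SSK)

Answer: after 3 steps: KIK(SSK)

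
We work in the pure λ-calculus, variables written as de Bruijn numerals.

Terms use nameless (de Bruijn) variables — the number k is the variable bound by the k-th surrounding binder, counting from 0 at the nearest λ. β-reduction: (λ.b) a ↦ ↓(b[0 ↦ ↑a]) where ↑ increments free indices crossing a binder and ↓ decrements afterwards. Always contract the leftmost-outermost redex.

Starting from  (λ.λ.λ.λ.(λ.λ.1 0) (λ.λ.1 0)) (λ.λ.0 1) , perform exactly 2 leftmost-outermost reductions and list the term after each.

  start: (λ.λ.λ.λ.(λ.λ.1 0) (λ.λ.1 0)) (λ.λ.0 1)
  [1] λ.λ.λ.(λ.λ.1 0) (λ.λ.1 0)
  [2] λ.λ.λ.λ.(λ.λ.1 0) 0

Answer: after 2 steps: λ.λ.λ.λ.(λ.λ.1 0) 0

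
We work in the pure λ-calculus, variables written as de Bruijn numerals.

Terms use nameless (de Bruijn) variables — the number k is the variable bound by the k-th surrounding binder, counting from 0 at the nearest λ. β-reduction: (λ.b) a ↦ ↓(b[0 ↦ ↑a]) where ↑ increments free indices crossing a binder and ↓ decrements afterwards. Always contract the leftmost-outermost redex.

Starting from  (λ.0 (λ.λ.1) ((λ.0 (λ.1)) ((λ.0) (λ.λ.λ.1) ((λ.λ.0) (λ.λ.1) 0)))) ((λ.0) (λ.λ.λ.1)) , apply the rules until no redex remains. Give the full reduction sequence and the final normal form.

Answer: normal form = λ.λ.λ.λ.λ.1  (in 10 steps)

Working:
  start: (λ.0 (λ.λ.1) ((λ.0 (λ.1)) ((λ.0) (λ.λ.λ.1) ((λ.λ.0) (λ.λ.1) 0)))) ((λ.0) (λ.λ.λ.1))
  →1  (λ.0) (λ.λ.λ.1) (λ.λ.1) ((λ.0 (λ.1)) ((λ.0) (λ.λ.λ.1) ((λ.λ.0) (λ.λ.1) ((λ.0) (λ.λ.λ.1)))))
  →2  (λ.λ.λ.1) (λ.λ.1) ((λ.0 (λ.1)) ((λ.0) (λ.λ.λ.1) ((λ.λ.0) (λ.λ.1) ((λ.0) (λ.λ.λ.1)))))
  →3  (λ.λ.1) ((λ.0 (λ.1)) ((λ.0) (λ.λ.λ.1) ((λ.λ.0) (λ.λ.1) ((λ.0) (λ.λ.λ.1)))))
  →4  λ.(λ.0 (λ.1)) ((λ.0) (λ.λ.λ.1) ((λ.λ.0) (λ.λ.1) ((λ.0) (λ.λ.λ.1))))
  →5  λ.(λ.0) (λ.λ.λ.1) ((λ.λ.0) (λ.λ.1) ((λ.0) (λ.λ.λ.1))) (λ.(λ.0) (λ.λ.λ.1) ((λ.λ.0) (λ.λ.1) ((λ.0) (λ.λ.λ.1))))
  →6  λ.(λ.λ.λ.1) ((λ.λ.0) (λ.λ.1) ((λ.0) (λ.λ.λ.1))) (λ.(λ.0) (λ.λ.λ.1) ((λ.λ.0) (λ.λ.1) ((λ.0) (λ.λ.λ.1))))
  →7  λ.(λ.λ.1) (λ.(λ.0) (λ.λ.λ.1) ((λ.λ.0) (λ.λ.1) ((λ.0) (λ.λ.λ.1))))
  →8  λ.λ.λ.(λ.0) (λ.λ.λ.1) ((λ.λ.0) (λ.λ.1) ((λ.0) (λ.λ.λ.1)))
  →9  λ.λ.λ.(λ.λ.λ.1) ((λ.λ.0) (λ.λ.1) ((λ.0) (λ.λ.λ.1)))
  →10  λ.λ.λ.λ.λ.1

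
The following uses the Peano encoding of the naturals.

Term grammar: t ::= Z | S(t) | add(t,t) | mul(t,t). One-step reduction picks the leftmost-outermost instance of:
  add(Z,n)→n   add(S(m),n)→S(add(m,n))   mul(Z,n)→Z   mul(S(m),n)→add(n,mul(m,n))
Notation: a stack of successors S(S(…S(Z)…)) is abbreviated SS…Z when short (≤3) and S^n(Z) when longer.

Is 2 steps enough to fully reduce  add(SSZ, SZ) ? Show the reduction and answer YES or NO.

Answer: NO — after 2 steps the term is S(S(add(Z, SZ))), not yet normal

Derivation:
  start: add(SSZ, SZ)
  →1  S(add(SZ, SZ))
  →2  S(S(add(Z, SZ)))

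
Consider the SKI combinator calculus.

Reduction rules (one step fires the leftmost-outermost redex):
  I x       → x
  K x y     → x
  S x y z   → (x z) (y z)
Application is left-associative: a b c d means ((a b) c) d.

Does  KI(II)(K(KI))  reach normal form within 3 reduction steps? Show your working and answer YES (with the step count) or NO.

  start: KI(II)(K(KI))
  step 1: I(K(KI))
  step 2: K(KI)

Answer: YES — reaches normal form K(KI) in 2 ≤ 3 steps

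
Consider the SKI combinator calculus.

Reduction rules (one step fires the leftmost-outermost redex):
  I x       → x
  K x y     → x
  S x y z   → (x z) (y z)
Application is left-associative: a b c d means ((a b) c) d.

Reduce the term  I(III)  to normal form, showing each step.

  start: I(III)
  →1  III
  →2  II
  →3  I

Answer: normal form = I  (in 3 steps)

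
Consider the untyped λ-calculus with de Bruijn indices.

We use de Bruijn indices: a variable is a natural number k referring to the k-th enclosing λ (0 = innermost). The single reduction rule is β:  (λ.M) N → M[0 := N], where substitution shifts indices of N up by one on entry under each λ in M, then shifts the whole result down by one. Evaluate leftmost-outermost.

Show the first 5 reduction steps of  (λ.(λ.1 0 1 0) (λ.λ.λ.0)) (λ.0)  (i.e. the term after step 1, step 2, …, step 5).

Answer: after 5 steps: λ.0

Reduction:
  start: (λ.(λ.1 0 1 0) (λ.λ.λ.0)) (λ.0)
  →1  (λ.(λ.0) 0 (λ.0) 0) (λ.λ.λ.0)
  →2  (λ.0) (λ.λ.λ.0) (λ.0) (λ.λ.λ.0)
  →3  (λ.λ.λ.0) (λ.0) (λ.λ.λ.0)
  →4  (λ.λ.0) (λ.λ.λ.0)
  →5  λ.0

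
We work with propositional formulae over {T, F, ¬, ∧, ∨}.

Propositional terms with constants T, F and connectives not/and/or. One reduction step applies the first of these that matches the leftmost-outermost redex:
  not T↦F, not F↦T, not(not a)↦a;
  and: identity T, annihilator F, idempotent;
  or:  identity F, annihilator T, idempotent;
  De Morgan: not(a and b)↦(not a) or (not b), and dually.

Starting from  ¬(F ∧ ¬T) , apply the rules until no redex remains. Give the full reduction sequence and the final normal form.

Answer: normal form = T  (in 3 steps)

Working:
  start: ¬(F ∧ ¬T)
  →1  ¬F ∨ ¬¬T
  →2  T ∨ ¬¬T
  →3  T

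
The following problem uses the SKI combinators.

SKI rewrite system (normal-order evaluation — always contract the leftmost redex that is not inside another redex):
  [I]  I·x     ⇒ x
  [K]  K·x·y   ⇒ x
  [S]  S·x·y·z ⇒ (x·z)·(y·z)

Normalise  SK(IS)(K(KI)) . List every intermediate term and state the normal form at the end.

Answer: normal form = K(KI)  (in 2 steps)

Derivation:
  start: SK(IS)(K(KI))
  [1] K(K(KI))(IS(K(KI)))
  [2] K(KI)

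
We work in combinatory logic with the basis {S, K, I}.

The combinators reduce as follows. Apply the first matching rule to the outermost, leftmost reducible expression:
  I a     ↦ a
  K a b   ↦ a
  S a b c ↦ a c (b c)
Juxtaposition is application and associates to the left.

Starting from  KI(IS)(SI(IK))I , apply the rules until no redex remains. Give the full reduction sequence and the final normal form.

  start: KI(IS)(SI(IK))I
  [1] I(SI(IK))I
  [2] SI(IK)I
  [3] II(IKI)
  [4] I(IKI)
  [5] IKI
  [6] KI

Answer: normal form = KI  (in 6 steps)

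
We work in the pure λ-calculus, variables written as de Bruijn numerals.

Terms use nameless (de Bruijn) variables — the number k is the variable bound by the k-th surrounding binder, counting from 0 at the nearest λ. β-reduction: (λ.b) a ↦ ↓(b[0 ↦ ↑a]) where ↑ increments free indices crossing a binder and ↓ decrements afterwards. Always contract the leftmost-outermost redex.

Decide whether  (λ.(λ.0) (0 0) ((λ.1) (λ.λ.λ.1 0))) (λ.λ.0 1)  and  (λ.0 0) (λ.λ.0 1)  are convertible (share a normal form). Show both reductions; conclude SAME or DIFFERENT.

Answer: SAME — A ⇓ λ.0 (λ.λ.0 1), B ⇓ λ.0 (λ.λ.0 1)

Reduction:
Term A:
  start: (λ.(λ.0) (0 0) ((λ.1) (λ.λ.λ.1 0))) (λ.λ.0 1)
  step 1: (λ.0) ((λ.λ.0 1) (λ.λ.0 1)) ((λ.λ.λ.0 1) (λ.λ.λ.1 0))
  step 2: (λ.λ.0 1) (λ.λ.0 1) ((λ.λ.λ.0 1) (λ.λ.λ.1 0))
  step 3: (λ.0 (λ.λ.0 1)) ((λ.λ.λ.0 1) (λ.λ.λ.1 0))
  step 4: (λ.λ.λ.0 1) (λ.λ.λ.1 0) (λ.λ.0 1)
  step 5: (λ.λ.0 1) (λ.λ.0 1)
  step 6: λ.0 (λ.λ.0 1)

Term B:
  start: (λ.0 0) (λ.λ.0 1)
  step 1: (λ.λ.0 1) (λ.λ.0 1)
  step 2: λ.0 (λ.λ.0 1)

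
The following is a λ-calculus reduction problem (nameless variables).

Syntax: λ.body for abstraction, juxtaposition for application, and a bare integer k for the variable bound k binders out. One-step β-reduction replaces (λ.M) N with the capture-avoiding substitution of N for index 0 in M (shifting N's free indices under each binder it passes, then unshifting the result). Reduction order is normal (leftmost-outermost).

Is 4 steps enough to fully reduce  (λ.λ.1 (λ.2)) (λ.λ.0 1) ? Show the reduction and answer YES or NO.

  start: (λ.λ.1 (λ.2)) (λ.λ.0 1)
  step 1: λ.(λ.λ.0 1) (λ.λ.λ.0 1)
  step 2: λ.λ.0 (λ.λ.λ.0 1)

Answer: YES — reaches normal form λ.λ.0 (λ.λ.λ.0 1) in 2 ≤ 4 steps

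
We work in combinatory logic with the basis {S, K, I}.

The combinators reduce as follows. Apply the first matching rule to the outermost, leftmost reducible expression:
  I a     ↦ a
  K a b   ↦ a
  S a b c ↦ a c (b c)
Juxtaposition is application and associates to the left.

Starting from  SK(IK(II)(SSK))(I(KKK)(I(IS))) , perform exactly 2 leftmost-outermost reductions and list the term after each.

Answer: after 2 steps: I(KKK)(I(IS))

Working:
  start: SK(IK(II)(SSK))(I(KKK)(I(IS)))
  [1] K(I(KKK)(I(IS)))(IK(II)(SSK)(I(KKK)(I(IS))))
  [2] I(KKK)(I(IS))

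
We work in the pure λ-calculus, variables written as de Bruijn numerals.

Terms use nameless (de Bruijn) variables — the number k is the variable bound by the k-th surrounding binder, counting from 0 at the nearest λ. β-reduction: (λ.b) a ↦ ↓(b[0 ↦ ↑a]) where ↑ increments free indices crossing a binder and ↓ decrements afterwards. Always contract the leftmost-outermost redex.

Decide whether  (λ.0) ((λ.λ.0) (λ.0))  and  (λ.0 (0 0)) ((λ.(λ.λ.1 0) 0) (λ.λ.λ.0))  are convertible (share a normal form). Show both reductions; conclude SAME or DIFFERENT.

Term A:
  start: (λ.0) ((λ.λ.0) (λ.0))
  [1] (λ.λ.0) (λ.0)
  [2] λ.0

Term B:
  start: (λ.0 (0 0)) ((λ.(λ.λ.1 0) 0) (λ.λ.λ.0))
  [1] (λ.(λ.λ.1 0) 0) (λ.λ.λ.0) ((λ.(λ.λ.1 0) 0) (λ.λ.λ.0) ((λ.(λ.λ.1 0) 0) (λ.λ.λ.0)))
  [2] (λ.λ.1 0) (λ.λ.λ.0) ((λ.(λ.λ.1 0) 0) (λ.λ.λ.0) ((λ.(λ.λ.1 0) 0) (λ.λ.λ.0)))
  [3] (λ.(λ.λ.λ.0) 0) ((λ.(λ.λ.1 0) 0) (λ.λ.λ.0) ((λ.(λ.λ.1 0) 0) (λ.λ.λ.0)))
  [4] (λ.λ.λ.0) ((λ.(λ.λ.1 0) 0) (λ.λ.λ.0) ((λ.(λ.λ.1 0) 0) (λ.λ.λ.0)))
  [5] λ.λ.0

Answer: DIFFERENT — A ⇓ λ.0, B ⇓ λ.λ.0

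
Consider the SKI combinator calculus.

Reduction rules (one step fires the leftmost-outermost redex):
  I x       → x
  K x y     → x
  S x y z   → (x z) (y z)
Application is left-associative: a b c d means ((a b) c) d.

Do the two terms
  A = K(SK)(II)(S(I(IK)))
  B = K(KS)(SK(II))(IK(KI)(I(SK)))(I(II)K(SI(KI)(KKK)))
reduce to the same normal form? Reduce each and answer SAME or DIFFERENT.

Answer: DIFFERENT — A ⇓ SK(SK), B ⇓ S(K(KI))

Reduction:
Term A:
  start: K(SK)(II)(S(I(IK)))
  →1  SK(S(I(IK)))
  →2  SK(S(IK))
  →3  SK(SK)

Term B:
  start: K(KS)(SK(II))(IK(KI)(I(SK)))(I(II)K(SI(KI)(KKK)))
  →1  KS(IK(KI)(I(SK)))(I(II)K(SI(KI)(KKK)))
  →2  S(I(II)K(SI(KI)(KKK)))
  →3  S(IIK(SI(KI)(KKK)))
  →4  S(IK(SI(KI)(KKK)))
  →5  S(K(SI(KI)(KKK)))
  →6  S(K(I(KKK)(KI(KKK))))
  →7  S(K(KKK(KI(KKK))))
  →8  S(K(K(KI(KKK))))
  →9  S(K(KI))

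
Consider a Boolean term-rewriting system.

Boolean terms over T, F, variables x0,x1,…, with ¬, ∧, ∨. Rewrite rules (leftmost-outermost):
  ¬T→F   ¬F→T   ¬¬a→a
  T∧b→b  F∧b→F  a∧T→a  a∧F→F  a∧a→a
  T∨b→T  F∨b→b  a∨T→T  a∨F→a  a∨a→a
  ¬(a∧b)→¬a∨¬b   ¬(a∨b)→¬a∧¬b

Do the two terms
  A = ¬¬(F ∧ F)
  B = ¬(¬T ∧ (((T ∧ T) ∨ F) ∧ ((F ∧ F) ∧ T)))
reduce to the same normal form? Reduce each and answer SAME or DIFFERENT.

Term A:
  start: ¬¬(F ∧ F)
  →1  F ∧ F
  →2  F

Term B:
  start: ¬(¬T ∧ (((T ∧ T) ∨ F) ∧ ((F ∧ F) ∧ T)))
  →1  ¬¬T ∨ ¬(((T ∧ T) ∨ F) ∧ ((F ∧ F) ∧ T))
  →2  T ∨ ¬(((T ∧ T) ∨ F) ∧ ((F ∧ F) ∧ T))
  →3  T

Answer: DIFFERENT — A ⇓ F, B ⇓ T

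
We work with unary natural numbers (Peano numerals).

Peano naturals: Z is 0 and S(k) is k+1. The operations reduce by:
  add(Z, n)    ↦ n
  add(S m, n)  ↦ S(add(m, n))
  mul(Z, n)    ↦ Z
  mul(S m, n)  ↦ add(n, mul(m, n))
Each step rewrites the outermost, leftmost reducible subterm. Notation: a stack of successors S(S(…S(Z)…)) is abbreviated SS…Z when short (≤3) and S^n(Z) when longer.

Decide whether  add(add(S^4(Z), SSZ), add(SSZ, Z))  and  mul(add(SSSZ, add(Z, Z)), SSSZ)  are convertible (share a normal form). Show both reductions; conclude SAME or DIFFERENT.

Term A:
  start: add(add(S^4(Z), SSZ), add(SSZ, Z))
  →1  add(S(add(SSSZ, SSZ)), add(SSZ, Z))
  →2  S(add(add(SSSZ, SSZ), add(SSZ, Z)))
  →3  S(add(S(add(SSZ, SSZ)), add(SSZ, Z)))
  →4  S(S(add(add(SSZ, SSZ), add(SSZ, Z))))
  →5  S(S(add(S(add(SZ, SSZ)), add(SSZ, Z))))
  →6  S(S(S(add(add(SZ, SSZ), add(SSZ, Z)))))
  →7  S(S(S(add(S(add(Z, SSZ)), add(SSZ, Z)))))
  →8  S(S(S(S(add(add(Z, SSZ), add(SSZ, Z))))))
  →9  S(S(S(S(add(SSZ, add(SSZ, Z))))))
  →10  S(S(S(S(S(add(SZ, add(SSZ, Z)))))))
  →11  S(S(S(S(S(S(add(Z, add(SSZ, Z))))))))
  →12  S(S(S(S(S(S(add(SSZ, Z)))))))
  →13  S(S(S(S(S(S(S(add(SZ, Z))))))))
  →14  S(S(S(S(S(S(S(S(add(Z, Z)))))))))
  →15  S^8(Z)

Term B:
  start: mul(add(SSSZ, add(Z, Z)), SSSZ)
  →1  mul(S(add(SSZ, add(Z, Z))), SSSZ)
  →2  add(SSSZ, mul(add(SSZ, add(Z, Z)), SSSZ))
  →3  S(add(SSZ, mul(add(SSZ, add(Z, Z)), SSSZ)))
  →4  S(S(add(SZ, mul(add(SSZ, add(Z, Z)), SSSZ))))
  →5  S(S(S(add(Z, mul(add(SSZ, add(Z, Z)), SSSZ)))))
  →6  S(S(S(mul(add(SSZ, add(Z, Z)), SSSZ))))
  →7  S(S(S(mul(S(add(SZ, add(Z, Z))), SSSZ))))
  →8  S(S(S(add(SSSZ, mul(add(SZ, add(Z, Z)), SSSZ)))))
  →9  S(S(S(S(add(SSZ, mul(add(SZ, add(Z, Z)), SSSZ))))))
  →10  S(S(S(S(S(add(SZ, mul(add(SZ, add(Z, Z)), SSSZ)))))))
  →11  S(S(S(S(S(S(add(Z, mul(add(SZ, add(Z, Z)), SSSZ))))))))
  →12  S(S(S(S(S(S(mul(add(SZ, add(Z, Z)), SSSZ)))))))
  →13  S(S(S(S(S(S(mul(S(add(Z, add(Z, Z))), SSSZ)))))))
  →14  S(S(S(S(S(S(add(SSSZ, mul(add(Z, add(Z, Z)), SSSZ))))))))
  →15  S(S(S(S(S(S(S(add(SSZ, mul(add(Z, add(Z, Z)), SSSZ)))))))))
  →16  S(S(S(S(S(S(S(S(add(SZ, mul(add(Z, add(Z, Z)), SSSZ))))))))))
  →17  S(S(S(S(S(S(S(S(S(add(Z, mul(add(Z, add(Z, Z)), SSSZ)))))))))))
  →18  S(S(S(S(S(S(S(S(S(mul(add(Z, add(Z, Z)), SSSZ))))))))))
  →19  S(S(S(S(S(S(S(S(S(mul(add(Z, Z), SSSZ))))))))))
  →20  S(S(S(S(S(S(S(S(S(mul(Z, SSSZ))))))))))
  →21  S^9(Z)

Answer: DIFFERENT — A ⇓ S^8(Z), B ⇓ S^9(Z)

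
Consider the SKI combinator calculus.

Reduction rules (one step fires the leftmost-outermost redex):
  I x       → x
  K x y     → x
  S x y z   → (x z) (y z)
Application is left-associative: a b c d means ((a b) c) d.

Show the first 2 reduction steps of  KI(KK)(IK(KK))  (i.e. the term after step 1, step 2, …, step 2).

  start: KI(KK)(IK(KK))
  [1] I(IK(KK))
  [2] IK(KK)

Answer: after 2 steps: IK(KK)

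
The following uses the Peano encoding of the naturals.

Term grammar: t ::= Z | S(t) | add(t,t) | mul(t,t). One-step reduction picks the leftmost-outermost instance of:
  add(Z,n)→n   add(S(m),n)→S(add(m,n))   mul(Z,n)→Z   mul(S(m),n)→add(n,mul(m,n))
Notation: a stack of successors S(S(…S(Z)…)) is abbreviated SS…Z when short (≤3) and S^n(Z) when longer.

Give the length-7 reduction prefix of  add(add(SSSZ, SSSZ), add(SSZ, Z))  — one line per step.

Answer: after 7 steps: S(S(S(add(SSSZ, add(SSZ, Z)))))

Working:
  start: add(add(SSSZ, SSSZ), add(SSZ, Z))
  →1  add(S(add(SSZ, SSSZ)), add(SSZ, Z))
  →2  S(add(add(SSZ, SSSZ), add(SSZ, Z)))
  →3  S(add(S(add(SZ, SSSZ)), add(SSZ, Z)))
  →4  S(S(add(add(SZ, SSSZ), add(SSZ, Z))))
  →5  S(S(add(S(add(Z, SSSZ)), add(SSZ, Z))))
  →6  S(S(S(add(add(Z, SSSZ), add(SSZ, Z)))))
  →7  S(S(S(add(SSSZ, add(SSZ, Z)))))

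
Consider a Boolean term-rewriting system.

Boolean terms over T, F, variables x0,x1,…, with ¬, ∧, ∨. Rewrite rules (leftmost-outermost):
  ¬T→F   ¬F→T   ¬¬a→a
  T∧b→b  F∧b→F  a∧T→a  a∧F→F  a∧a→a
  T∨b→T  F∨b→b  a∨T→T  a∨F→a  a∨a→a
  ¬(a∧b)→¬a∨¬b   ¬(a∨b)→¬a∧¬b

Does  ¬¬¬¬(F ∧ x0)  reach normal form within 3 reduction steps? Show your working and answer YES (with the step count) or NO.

Answer: YES — reaches normal form F in 3 ≤ 3 steps

Derivation:
  start: ¬¬¬¬(F ∧ x0)
  step 1: ¬¬(F ∧ x0)
  step 2: F ∧ x0
  step 3: F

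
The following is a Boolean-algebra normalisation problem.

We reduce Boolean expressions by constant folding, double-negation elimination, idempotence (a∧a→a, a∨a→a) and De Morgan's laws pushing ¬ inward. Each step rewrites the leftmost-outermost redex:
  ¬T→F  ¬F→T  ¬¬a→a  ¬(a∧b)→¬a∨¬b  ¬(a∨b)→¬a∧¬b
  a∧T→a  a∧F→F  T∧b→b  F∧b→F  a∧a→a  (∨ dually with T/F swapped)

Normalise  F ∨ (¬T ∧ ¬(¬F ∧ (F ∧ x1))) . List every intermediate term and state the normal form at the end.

Answer: normal form = F  (in 3 steps)

Reduction:
  start: F ∨ (¬T ∧ ¬(¬F ∧ (F ∧ x1)))
  step 1: ¬T ∧ ¬(¬F ∧ (F ∧ x1))
  step 2: F ∧ ¬(¬F ∧ (F ∧ x1))
  step 3: F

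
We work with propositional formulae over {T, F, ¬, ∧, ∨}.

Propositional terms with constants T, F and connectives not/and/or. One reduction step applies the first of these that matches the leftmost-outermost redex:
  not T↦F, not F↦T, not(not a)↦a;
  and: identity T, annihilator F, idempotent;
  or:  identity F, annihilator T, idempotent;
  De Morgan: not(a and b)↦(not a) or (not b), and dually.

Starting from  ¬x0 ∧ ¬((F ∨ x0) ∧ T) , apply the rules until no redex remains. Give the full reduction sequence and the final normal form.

Answer: normal form = ¬x0  (in 7 steps)

Derivation:
  start: ¬x0 ∧ ¬((F ∨ x0) ∧ T)
  [1] ¬x0 ∧ (¬(F ∨ x0) ∨ ¬T)
  [2] ¬x0 ∧ ((¬F ∧ ¬x0) ∨ ¬T)
  [3] ¬x0 ∧ ((T ∧ ¬x0) ∨ ¬T)
  [4] ¬x0 ∧ (¬x0 ∨ ¬T)
  [5] ¬x0 ∧ (¬x0 ∨ F)
  [6] ¬x0 ∧ ¬x0
  [7] ¬x0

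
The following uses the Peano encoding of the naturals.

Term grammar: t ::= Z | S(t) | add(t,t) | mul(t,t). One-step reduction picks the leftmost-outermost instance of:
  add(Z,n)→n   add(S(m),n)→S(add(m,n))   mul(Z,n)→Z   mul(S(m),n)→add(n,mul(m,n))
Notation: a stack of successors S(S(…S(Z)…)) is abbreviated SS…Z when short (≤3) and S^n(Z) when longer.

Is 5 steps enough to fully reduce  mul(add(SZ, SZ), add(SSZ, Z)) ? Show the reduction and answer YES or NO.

  start: mul(add(SZ, SZ), add(SSZ, Z))
  [1] mul(S(add(Z, SZ)), add(SSZ, Z))
  [2] add(add(SSZ, Z), mul(add(Z, SZ), add(SSZ, Z)))
  [3] add(S(add(SZ, Z)), mul(add(Z, SZ), add(SSZ, Z)))
  [4] S(add(add(SZ, Z), mul(add(Z, SZ), add(SSZ, Z))))
  [5] S(add(S(add(Z, Z)), mul(add(Z, SZ), add(SSZ, Z))))

Answer: NO — after 5 steps the term is S(add(S(add(Z, Z)), mul(add(Z, SZ), add(SSZ, Z)))), not yet normal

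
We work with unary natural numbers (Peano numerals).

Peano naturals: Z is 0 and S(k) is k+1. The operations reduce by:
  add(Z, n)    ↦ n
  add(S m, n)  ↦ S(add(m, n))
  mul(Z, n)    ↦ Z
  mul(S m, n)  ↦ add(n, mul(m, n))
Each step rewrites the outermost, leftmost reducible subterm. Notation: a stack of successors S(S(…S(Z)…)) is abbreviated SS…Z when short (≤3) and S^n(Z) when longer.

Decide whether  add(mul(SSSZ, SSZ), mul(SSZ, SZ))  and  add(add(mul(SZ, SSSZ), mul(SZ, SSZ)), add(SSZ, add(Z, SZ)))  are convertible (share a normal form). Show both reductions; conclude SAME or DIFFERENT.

Answer: SAME — A ⇓ S^8(Z), B ⇓ S^8(Z)

Reduction:
Term A:
  start: add(mul(SSSZ, SSZ), mul(SSZ, SZ))
  [1] add(add(SSZ, mul(SSZ, SSZ)), mul(SSZ, SZ))
  [2] add(S(add(SZ, mul(SSZ, SSZ))), mul(SSZ, SZ))
  [3] S(add(add(SZ, mul(SSZ, SSZ)), mul(SSZ, SZ)))
  [4] S(add(S(add(Z, mul(SSZ, SSZ))), mul(SSZ, SZ)))
  [5] S(S(add(add(Z, mul(SSZ, SSZ)), mul(SSZ, SZ))))
  [6] S(S(add(mul(SSZ, SSZ), mul(SSZ, SZ))))
  [7] S(S(add(add(SSZ, mul(SZ, SSZ)), mul(SSZ, SZ))))
  [8] S(S(add(S(add(SZ, mul(SZ, SSZ))), mul(SSZ, SZ))))
  [9] S(S(S(add(add(SZ, mul(SZ, SSZ)), mul(SSZ, SZ)))))
  [10] S(S(S(add(S(add(Z, mul(SZ, SSZ))), mul(SSZ, SZ)))))
  [11] S(S(S(S(add(add(Z, mul(SZ, SSZ)), mul(SSZ, SZ))))))
  [12] S(S(S(S(add(mul(SZ, SSZ), mul(SSZ, SZ))))))
  [13] S(S(S(S(add(add(SSZ, mul(Z, SSZ)), mul(SSZ, SZ))))))
  [14] S(S(S(S(add(S(add(SZ, mul(Z, SSZ))), mul(SSZ, SZ))))))
  [15] S(S(S(S(S(add(add(SZ, mul(Z, SSZ)), mul(SSZ, SZ)))))))
  [16] S(S(S(S(S(add(S(add(Z, mul(Z, SSZ))), mul(SSZ, SZ)))))))
  [17] S(S(S(S(S(S(add(add(Z, mul(Z, SSZ)), mul(SSZ, SZ))))))))
  [18] S(S(S(S(S(S(add(mul(Z, SSZ), mul(SSZ, SZ))))))))
  [19] S(S(S(S(S(S(add(Z, mul(SSZ, SZ))))))))
  [20] S(S(S(S(S(S(mul(SSZ, SZ)))))))
  [21] S(S(S(S(S(S(add(SZ, mul(SZ, SZ))))))))
  [22] S(S(S(S(S(S(S(add(Z, mul(SZ, SZ)))))))))
  [23] S(S(S(S(S(S(S(mul(SZ, SZ))))))))
  [24] S(S(S(S(S(S(S(add(SZ, mul(Z, SZ)))))))))
  [25] S(S(S(S(S(S(S(S(add(Z, mul(Z, SZ))))))))))
  [26] S(S(S(S(S(S(S(S(mul(Z, SZ)))))))))
  [27] S^8(Z)

Term B:
  start: add(add(mul(SZ, SSSZ), mul(SZ, SSZ)), add(SSZ, add(Z, SZ)))
  [1] add(add(add(SSSZ, mul(Z, SSSZ)), mul(SZ, SSZ)), add(SSZ, add(Z, SZ)))
  [2] add(add(S(add(SSZ, mul(Z, SSSZ))), mul(SZ, SSZ)), add(SSZ, add(Z, SZ)))
  [3] add(S(add(add(SSZ, mul(Z, SSSZ)), mul(SZ, SSZ))), add(SSZ, add(Z, SZ)))
  [4] S(add(add(add(SSZ, mul(Z, SSSZ)), mul(SZ, SSZ)), add(SSZ, add(Z, SZ))))
  [5] S(add(add(S(add(SZ, mul(Z, SSSZ))), mul(SZ, SSZ)), add(SSZ, add(Z, SZ))))
  [6] S(add(S(add(add(SZ, mul(Z, SSSZ)), mul(SZ, SSZ))), add(SSZ, add(Z, SZ))))
  [7] S(S(add(add(add(SZ, mul(Z, SSSZ)), mul(SZ, SSZ)), add(SSZ, add(Z, SZ)))))
  [8] S(S(add(add(S(add(Z, mul(Z, SSSZ))), mul(SZ, SSZ)), add(SSZ, add(Z, SZ)))))
  [9] S(S(add(S(add(add(Z, mul(Z, SSSZ)), mul(SZ, SSZ))), add(SSZ, add(Z, SZ)))))
  [10] S(S(S(add(add(add(Z, mul(Z, SSSZ)), mul(SZ, SSZ)), add(SSZ, add(Z, SZ))))))
  [11] S(S(S(add(add(mul(Z, SSSZ), mul(SZ, SSZ)), add(SSZ, add(Z, SZ))))))
  [12] S(S(S(add(add(Z, mul(SZ, SSZ)), add(SSZ, add(Z, SZ))))))
  [13] S(S(S(add(mul(SZ, SSZ), add(SSZ, add(Z, SZ))))))
  [14] S(S(S(add(add(SSZ, mul(Z, SSZ)), add(SSZ, add(Z, SZ))))))
  [15] S(S(S(add(S(add(SZ, mul(Z, SSZ))), add(SSZ, add(Z, SZ))))))
  [16] S(S(S(S(add(add(SZ, mul(Z, SSZ)), add(SSZ, add(Z, SZ)))))))
  [17] S(S(S(S(add(S(add(Z, mul(Z, SSZ))), add(SSZ, add(Z, SZ)))))))
  [18] S(S(S(S(S(add(add(Z, mul(Z, SSZ)), add(SSZ, add(Z, SZ))))))))
  [19] S(S(S(S(S(add(mul(Z, SSZ), add(SSZ, add(Z, SZ))))))))
  [20] S(S(S(S(S(add(Z, add(SSZ, add(Z, SZ))))))))
  [21] S(S(S(S(S(add(SSZ, add(Z, SZ)))))))
  [22] S(S(S(S(S(S(add(SZ, add(Z, SZ))))))))
  [23] S(S(S(S(S(S(S(add(Z, add(Z, SZ)))))))))
  [24] S(S(S(S(S(S(S(add(Z, SZ))))))))
  [25] S^8(Z)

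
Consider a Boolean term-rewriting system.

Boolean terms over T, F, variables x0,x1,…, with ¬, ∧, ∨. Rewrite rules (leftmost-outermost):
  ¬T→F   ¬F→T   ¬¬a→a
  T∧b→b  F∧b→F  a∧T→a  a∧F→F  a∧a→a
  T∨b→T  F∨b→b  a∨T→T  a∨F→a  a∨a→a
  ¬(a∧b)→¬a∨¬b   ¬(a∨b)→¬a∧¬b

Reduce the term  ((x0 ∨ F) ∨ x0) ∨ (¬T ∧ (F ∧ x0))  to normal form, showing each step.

  start: ((x0 ∨ F) ∨ x0) ∨ (¬T ∧ (F ∧ x0))
  [1] (x0 ∨ x0) ∨ (¬T ∧ (F ∧ x0))
  [2] x0 ∨ (¬T ∧ (F ∧ x0))
  [3] x0 ∨ (F ∧ (F ∧ x0))
  [4] x0 ∨ F
  [5] x0

Answer: normal form = x0  (in 5 steps)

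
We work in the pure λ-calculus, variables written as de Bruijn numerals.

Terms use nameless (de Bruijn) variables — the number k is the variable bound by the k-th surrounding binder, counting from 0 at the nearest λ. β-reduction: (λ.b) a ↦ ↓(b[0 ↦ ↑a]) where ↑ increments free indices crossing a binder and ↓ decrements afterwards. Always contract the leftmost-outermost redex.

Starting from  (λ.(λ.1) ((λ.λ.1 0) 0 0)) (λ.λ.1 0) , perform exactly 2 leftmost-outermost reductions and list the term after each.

Answer: after 2 steps: λ.λ.1 0

Working:
  start: (λ.(λ.1) ((λ.λ.1 0) 0 0)) (λ.λ.1 0)
  [1] (λ.λ.λ.1 0) ((λ.λ.1 0) (λ.λ.1 0) (λ.λ.1 0))
  [2] λ.λ.1 0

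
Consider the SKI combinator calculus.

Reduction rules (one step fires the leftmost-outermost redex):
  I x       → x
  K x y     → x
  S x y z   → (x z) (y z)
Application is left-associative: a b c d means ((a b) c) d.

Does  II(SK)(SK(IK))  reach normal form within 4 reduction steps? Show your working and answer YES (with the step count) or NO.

Answer: YES — reaches normal form SK(SKK) in 3 ≤ 4 steps

Working:
  start: II(SK)(SK(IK))
  [1] I(SK)(SK(IK))
  [2] SK(SK(IK))
  [3] SK(SKK)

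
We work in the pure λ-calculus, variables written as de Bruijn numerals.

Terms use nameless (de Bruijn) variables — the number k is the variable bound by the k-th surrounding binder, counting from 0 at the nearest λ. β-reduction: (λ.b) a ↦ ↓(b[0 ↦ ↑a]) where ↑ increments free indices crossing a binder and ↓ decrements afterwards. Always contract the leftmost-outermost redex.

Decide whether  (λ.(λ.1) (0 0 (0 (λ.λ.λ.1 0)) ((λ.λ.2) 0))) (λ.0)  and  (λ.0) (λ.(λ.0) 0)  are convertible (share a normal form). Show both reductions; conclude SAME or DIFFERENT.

Answer: SAME — A ⇓ λ.0, B ⇓ λ.0

Working:
Term A:
  start: (λ.(λ.1) (0 0 (0 (λ.λ.λ.1 0)) ((λ.λ.2) 0))) (λ.0)
  step 1: (λ.λ.0) ((λ.0) (λ.0) ((λ.0) (λ.λ.λ.1 0)) ((λ.λ.λ.0) (λ.0)))
  step 2: λ.0

Term B:
  start: (λ.0) (λ.(λ.0) 0)
  step 1: λ.(λ.0) 0
  step 2: λ.0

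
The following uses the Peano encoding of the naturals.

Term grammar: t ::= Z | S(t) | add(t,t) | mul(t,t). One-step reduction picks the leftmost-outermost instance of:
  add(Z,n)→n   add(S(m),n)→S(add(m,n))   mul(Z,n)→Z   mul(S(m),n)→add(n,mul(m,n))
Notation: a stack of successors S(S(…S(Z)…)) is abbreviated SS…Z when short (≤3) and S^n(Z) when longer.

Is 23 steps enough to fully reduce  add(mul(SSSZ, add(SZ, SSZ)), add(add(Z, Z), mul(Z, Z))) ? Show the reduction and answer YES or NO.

  start: add(mul(SSSZ, add(SZ, SSZ)), add(add(Z, Z), mul(Z, Z)))
  step 1: add(add(add(SZ, SSZ), mul(SSZ, add(SZ, SSZ))), add(add(Z, Z), mul(Z, Z)))
  step 2: add(add(S(add(Z, SSZ)), mul(SSZ, add(SZ, SSZ))), add(add(Z, Z), mul(Z, Z)))
  step 3: add(S(add(add(Z, SSZ), mul(SSZ, add(SZ, SSZ)))), add(add(Z, Z), mul(Z, Z)))
  step 4: S(add(add(add(Z, SSZ), mul(SSZ, add(SZ, SSZ))), add(add(Z, Z), mul(Z, Z))))
  step 5: S(add(add(SSZ, mul(SSZ, add(SZ, SSZ))), add(add(Z, Z), mul(Z, Z))))
  step 6: S(add(S(add(SZ, mul(SSZ, add(SZ, SSZ)))), add(add(Z, Z), mul(Z, Z))))
  step 7: S(S(add(add(SZ, mul(SSZ, add(SZ, SSZ))), add(add(Z, Z), mul(Z, Z)))))
  step 8: S(S(add(S(add(Z, mul(SSZ, add(SZ, SSZ)))), add(add(Z, Z), mul(Z, Z)))))
  step 9: S(S(S(add(add(Z, mul(SSZ, add(SZ, SSZ))), add(add(Z, Z), mul(Z, Z))))))
  step 10: S(S(S(add(mul(SSZ, add(SZ, SSZ)), add(add(Z, Z), mul(Z, Z))))))
  step 11: S(S(S(add(add(add(SZ, SSZ), mul(SZ, add(SZ, SSZ))), add(add(Z, Z), mul(Z, Z))))))
  step 12: S(S(S(add(add(S(add(Z, SSZ)), mul(SZ, add(SZ, SSZ))), add(add(Z, Z), mul(Z, Z))))))
  step 13: S(S(S(add(S(add(add(Z, SSZ), mul(SZ, add(SZ, SSZ)))), add(add(Z, Z), mul(Z, Z))))))
  step 14: S(S(S(S(add(add(add(Z, SSZ), mul(SZ, add(SZ, SSZ))), add(add(Z, Z), mul(Z, Z)))))))
  step 15: S(S(S(S(add(add(SSZ, mul(SZ, add(SZ, SSZ))), add(add(Z, Z), mul(Z, Z)))))))
  step 16: S(S(S(S(add(S(add(SZ, mul(SZ, add(SZ, SSZ)))), add(add(Z, Z), mul(Z, Z)))))))
  step 17: S(S(S(S(S(add(add(SZ, mul(SZ, add(SZ, SSZ))), add(add(Z, Z), mul(Z, Z))))))))
  step 18: S(S(S(S(S(add(S(add(Z, mul(SZ, add(SZ, SSZ)))), add(add(Z, Z), mul(Z, Z))))))))
  step 19: S(S(S(S(S(S(add(add(Z, mul(SZ, add(SZ, SSZ))), add(add(Z, Z), mul(Z, Z)))))))))
  step 20: S(S(S(S(S(S(add(mul(SZ, add(SZ, SSZ)), add(add(Z, Z), mul(Z, Z)))))))))
  step 21: S(S(S(S(S(S(add(add(add(SZ, SSZ), mul(Z, add(SZ, SSZ))), add(add(Z, Z), mul(Z, Z)))))))))
  step 22: S(S(S(S(S(S(add(add(S(add(Z, SSZ)), mul(Z, add(SZ, SSZ))), add(add(Z, Z), mul(Z, Z)))))))))
  step 23: S(S(S(S(S(S(add(S(add(add(Z, SSZ), mul(Z, add(SZ, SSZ)))), add(add(Z, Z), mul(Z, Z)))))))))

Answer: NO — after 23 steps the term is S(S(S(S(S(S(add(S(add(add(Z, SSZ), mul(Z, add(SZ, SSZ)))), add(add(Z, Z), mul(Z, Z))))))))), not yet normal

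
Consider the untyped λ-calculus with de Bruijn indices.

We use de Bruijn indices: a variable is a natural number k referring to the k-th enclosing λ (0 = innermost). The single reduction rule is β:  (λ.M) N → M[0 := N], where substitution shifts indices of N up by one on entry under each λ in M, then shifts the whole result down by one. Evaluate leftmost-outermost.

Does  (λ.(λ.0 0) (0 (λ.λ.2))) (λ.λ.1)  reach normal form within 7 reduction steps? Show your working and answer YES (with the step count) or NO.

Answer: YES — reaches normal form λ.λ.λ.λ.1 in 4 ≤ 7 steps

Reduction:
  start: (λ.(λ.0 0) (0 (λ.λ.2))) (λ.λ.1)
  step 1: (λ.0 0) ((λ.λ.1) (λ.λ.λ.λ.1))
  step 2: (λ.λ.1) (λ.λ.λ.λ.1) ((λ.λ.1) (λ.λ.λ.λ.1))
  step 3: (λ.λ.λ.λ.λ.1) ((λ.λ.1) (λ.λ.λ.λ.1))
  step 4: λ.λ.λ.λ.1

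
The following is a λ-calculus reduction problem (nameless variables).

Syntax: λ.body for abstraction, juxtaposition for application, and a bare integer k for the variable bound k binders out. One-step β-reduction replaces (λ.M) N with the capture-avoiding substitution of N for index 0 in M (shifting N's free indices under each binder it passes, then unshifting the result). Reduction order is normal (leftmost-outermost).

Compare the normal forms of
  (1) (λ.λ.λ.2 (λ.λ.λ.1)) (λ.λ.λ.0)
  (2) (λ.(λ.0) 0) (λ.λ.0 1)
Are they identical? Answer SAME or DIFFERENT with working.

Answer: DIFFERENT — A ⇓ λ.λ.λ.λ.0, B ⇓ λ.λ.0 1

Reduction:
Term A:
  start: (λ.λ.λ.2 (λ.λ.λ.1)) (λ.λ.λ.0)
  step 1: λ.λ.(λ.λ.λ.0) (λ.λ.λ.1)
  step 2: λ.λ.λ.λ.0

Term B:
  start: (λ.(λ.0) 0) (λ.λ.0 1)
  step 1: (λ.0) (λ.λ.0 1)
  step 2: λ.λ.0 1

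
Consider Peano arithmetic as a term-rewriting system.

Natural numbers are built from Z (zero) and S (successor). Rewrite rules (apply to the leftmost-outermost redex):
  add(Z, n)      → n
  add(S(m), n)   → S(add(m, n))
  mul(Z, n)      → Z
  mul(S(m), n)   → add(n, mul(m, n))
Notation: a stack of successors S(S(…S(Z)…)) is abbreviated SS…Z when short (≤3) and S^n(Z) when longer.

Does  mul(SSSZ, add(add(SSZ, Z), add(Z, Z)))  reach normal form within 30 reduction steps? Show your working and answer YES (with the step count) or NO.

  start: mul(SSSZ, add(add(SSZ, Z), add(Z, Z)))
  step 1: add(add(add(SSZ, Z), add(Z, Z)), mul(SSZ, add(add(SSZ, Z), add(Z, Z))))
  step 2: add(add(S(add(SZ, Z)), add(Z, Z)), mul(SSZ, add(add(SSZ, Z), add(Z, Z))))
  step 3: add(S(add(add(SZ, Z), add(Z, Z))), mul(SSZ, add(add(SSZ, Z), add(Z, Z))))
  step 4: S(add(add(add(SZ, Z), add(Z, Z)), mul(SSZ, add(add(SSZ, Z), add(Z, Z)))))
  step 5: S(add(add(S(add(Z, Z)), add(Z, Z)), mul(SSZ, add(add(SSZ, Z), add(Z, Z)))))
  step 6: S(add(S(add(add(Z, Z), add(Z, Z))), mul(SSZ, add(add(SSZ, Z), add(Z, Z)))))
  step 7: S(S(add(add(add(Z, Z), add(Z, Z)), mul(SSZ, add(add(SSZ, Z), add(Z, Z))))))
  step 8: S(S(add(add(Z, add(Z, Z)), mul(SSZ, add(add(SSZ, Z), add(Z, Z))))))
  step 9: S(S(add(add(Z, Z), mul(SSZ, add(add(SSZ, Z), add(Z, Z))))))
  step 10: S(S(add(Z, mul(SSZ, add(add(SSZ, Z), add(Z, Z))))))
  step 11: S(S(mul(SSZ, add(add(SSZ, Z), add(Z, Z)))))
  step 12: S(S(add(add(add(SSZ, Z), add(Z, Z)), mul(SZ, add(add(SSZ, Z), add(Z, Z))))))
  step 13: S(S(add(add(S(add(SZ, Z)), add(Z, Z)), mul(SZ, add(add(SSZ, Z), add(Z, Z))))))
  step 14: S(S(add(S(add(add(SZ, Z), add(Z, Z))), mul(SZ, add(add(SSZ, Z), add(Z, Z))))))
  step 15: S(S(S(add(add(add(SZ, Z), add(Z, Z)), mul(SZ, add(add(SSZ, Z), add(Z, Z)))))))
  step 16: S(S(S(add(add(S(add(Z, Z)), add(Z, Z)), mul(SZ, add(add(SSZ, Z), add(Z, Z)))))))
  step 17: S(S(S(add(S(add(add(Z, Z), add(Z, Z))), mul(SZ, add(add(SSZ, Z), add(Z, Z)))))))
  step 18: S(S(S(S(add(add(add(Z, Z), add(Z, Z)), mul(SZ, add(add(SSZ, Z), add(Z, Z))))))))
  step 19: S(S(S(S(add(add(Z, add(Z, Z)), mul(SZ, add(add(SSZ, Z), add(Z, Z))))))))
  step 20: S(S(S(S(add(add(Z, Z), mul(SZ, add(add(SSZ, Z), add(Z, Z))))))))
  step 21: S(S(S(S(add(Z, mul(SZ, add(add(SSZ, Z), add(Z, Z))))))))
  step 22: S(S(S(S(mul(SZ, add(add(SSZ, Z), add(Z, Z)))))))
  step 23: S(S(S(S(add(add(add(SSZ, Z), add(Z, Z)), mul(Z, add(add(SSZ, Z), add(Z, Z))))))))
  step 24: S(S(S(S(add(add(S(add(SZ, Z)), add(Z, Z)), mul(Z, add(add(SSZ, Z), add(Z, Z))))))))
  step 25: S(S(S(S(add(S(add(add(SZ, Z), add(Z, Z))), mul(Z, add(add(SSZ, Z), add(Z, Z))))))))
  step 26: S(S(S(S(S(add(add(add(SZ, Z), add(Z, Z)), mul(Z, add(add(SSZ, Z), add(Z, Z)))))))))
  step 27: S(S(S(S(S(add(add(S(add(Z, Z)), add(Z, Z)), mul(Z, add(add(SSZ, Z), add(Z, Z)))))))))
  step 28: S(S(S(S(S(add(S(add(add(Z, Z), add(Z, Z))), mul(Z, add(add(SSZ, Z), add(Z, Z)))))))))
  step 29: S(S(S(S(S(S(add(add(add(Z, Z), add(Z, Z)), mul(Z, add(add(SSZ, Z), add(Z, Z))))))))))
  step 30: S(S(S(S(S(S(add(add(Z, add(Z, Z)), mul(Z, add(add(SSZ, Z), add(Z, Z))))))))))

Answer: NO — after 30 steps the term is S(S(S(S(S(S(add(add(Z, add(Z, Z)), mul(Z, add(add(SSZ, Z), add(Z, Z)))))))))), not yet normal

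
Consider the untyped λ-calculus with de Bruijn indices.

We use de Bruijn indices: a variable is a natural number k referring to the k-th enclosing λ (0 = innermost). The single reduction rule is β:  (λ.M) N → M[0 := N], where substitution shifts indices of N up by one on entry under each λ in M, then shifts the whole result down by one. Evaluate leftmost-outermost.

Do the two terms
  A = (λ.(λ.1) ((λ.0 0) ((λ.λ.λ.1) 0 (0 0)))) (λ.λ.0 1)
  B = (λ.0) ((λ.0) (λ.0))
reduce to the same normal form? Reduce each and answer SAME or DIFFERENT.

Term A:
  start: (λ.(λ.1) ((λ.0 0) ((λ.λ.λ.1) 0 (0 0)))) (λ.λ.0 1)
  step 1: (λ.λ.λ.0 1) ((λ.0 0) ((λ.λ.λ.1) (λ.λ.0 1) ((λ.λ.0 1) (λ.λ.0 1))))
  step 2: λ.λ.0 1

Term B:
  start: (λ.0) ((λ.0) (λ.0))
  step 1: (λ.0) (λ.0)
  step 2: λ.0

Answer: DIFFERENT — A ⇓ λ.λ.0 1, B ⇓ λ.0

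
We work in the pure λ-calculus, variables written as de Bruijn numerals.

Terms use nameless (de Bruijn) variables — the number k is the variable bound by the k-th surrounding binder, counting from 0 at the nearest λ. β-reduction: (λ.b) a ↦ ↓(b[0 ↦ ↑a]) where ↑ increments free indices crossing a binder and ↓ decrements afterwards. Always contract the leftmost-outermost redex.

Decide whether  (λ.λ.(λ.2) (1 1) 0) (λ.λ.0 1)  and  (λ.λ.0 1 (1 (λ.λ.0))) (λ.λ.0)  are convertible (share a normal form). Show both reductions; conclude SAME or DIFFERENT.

Term A:
  start: (λ.λ.(λ.2) (1 1) 0) (λ.λ.0 1)
  →1  λ.(λ.λ.λ.0 1) ((λ.λ.0 1) (λ.λ.0 1)) 0
  →2  λ.(λ.λ.0 1) 0
  →3  λ.λ.0 1

Term B:
  start: (λ.λ.0 1 (1 (λ.λ.0))) (λ.λ.0)
  →1  λ.0 (λ.λ.0) ((λ.λ.0) (λ.λ.0))
  →2  λ.0 (λ.λ.0) (λ.0)

Answer: DIFFERENT — A ⇓ λ.λ.0 1, B ⇓ λ.0 (λ.λ.0) (λ.0)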